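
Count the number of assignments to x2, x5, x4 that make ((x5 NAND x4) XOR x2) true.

Satisfying assignments: (0,0,0), (0,0,1), (0,1,0), (1,1,1)
Count: 4 out of 8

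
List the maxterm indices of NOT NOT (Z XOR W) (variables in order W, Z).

ΠM(0, 3) = (W OR Z) AND (NOT W OR NOT Z)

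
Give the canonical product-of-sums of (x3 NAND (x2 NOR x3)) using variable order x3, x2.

ΠM() = TRUE (no maxterms)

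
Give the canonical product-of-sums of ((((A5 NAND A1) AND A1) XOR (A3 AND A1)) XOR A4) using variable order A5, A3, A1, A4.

ΠM(0, 3, 4, 6, 8, 10, 12, 15) = (A5 OR A3 OR A1 OR A4) AND (A5 OR A3 OR NOT A1 OR NOT A4) AND (A5 OR NOT A3 OR A1 OR A4) AND (A5 OR NOT A3 OR NOT A1 OR A4) AND (NOT A5 OR A3 OR A1 OR A4) AND (NOT A5 OR A3 OR NOT A1 OR A4) AND (NOT A5 OR NOT A3 OR A1 OR A4) AND (NOT A5 OR NOT A3 OR NOT A1 OR NOT A4)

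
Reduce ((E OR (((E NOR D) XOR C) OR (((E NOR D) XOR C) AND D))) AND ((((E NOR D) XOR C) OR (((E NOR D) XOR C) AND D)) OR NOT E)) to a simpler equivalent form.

By distribution ((E OR v) AND (E OR NOT v) = E) then absorption (E OR (E AND v) = E):
= ((E NOR D) XOR C)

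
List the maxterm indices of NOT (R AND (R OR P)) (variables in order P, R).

ΠM(1, 3) = (P OR NOT R) AND (NOT P OR NOT R)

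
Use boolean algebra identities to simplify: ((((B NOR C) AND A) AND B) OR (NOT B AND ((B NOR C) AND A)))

By distribution ((E AND v) OR (E AND NOT v) = E):
= ((B NOR C) AND A)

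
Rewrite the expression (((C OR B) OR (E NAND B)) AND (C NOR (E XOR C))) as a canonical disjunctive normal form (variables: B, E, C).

(NOT B AND NOT E AND NOT C) OR (B AND NOT E AND NOT C)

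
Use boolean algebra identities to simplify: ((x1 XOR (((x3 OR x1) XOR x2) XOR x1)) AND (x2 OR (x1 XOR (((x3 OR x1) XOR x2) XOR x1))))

By absorption (E AND (E OR v) = E) then XOR self-cancellation ((E XOR v) XOR v = E):
= ((x3 OR x1) XOR x2)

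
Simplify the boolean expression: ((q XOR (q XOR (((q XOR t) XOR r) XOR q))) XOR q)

By XOR self-cancellation ((E XOR v) XOR v = E) then XOR self-cancellation ((E XOR v) XOR v = E):
= ((q XOR t) XOR r)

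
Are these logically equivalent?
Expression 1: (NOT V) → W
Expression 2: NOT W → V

Yes, Contrapositive is always equivalent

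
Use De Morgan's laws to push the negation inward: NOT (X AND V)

NOT X OR NOT V
De Morgan's: NOT(AND of terms) = OR of negations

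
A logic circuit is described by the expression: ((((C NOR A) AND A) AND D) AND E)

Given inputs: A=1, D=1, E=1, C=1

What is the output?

Substituting: ((((1 NOR 1) AND 1) AND 1) AND 1)
= 0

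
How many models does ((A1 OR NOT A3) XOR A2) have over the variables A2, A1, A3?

Satisfying assignments: (0,0,0), (0,1,0), (0,1,1), (1,0,1)
Count: 4 out of 8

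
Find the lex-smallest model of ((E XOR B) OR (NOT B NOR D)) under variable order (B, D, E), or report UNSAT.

B=0, D=0, E=1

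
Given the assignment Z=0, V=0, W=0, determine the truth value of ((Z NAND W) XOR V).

Substituting: ((0 NAND 0) XOR 0)
= 1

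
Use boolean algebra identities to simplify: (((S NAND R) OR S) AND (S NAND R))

By absorption (E AND (E OR v) = E):
= (S NAND R)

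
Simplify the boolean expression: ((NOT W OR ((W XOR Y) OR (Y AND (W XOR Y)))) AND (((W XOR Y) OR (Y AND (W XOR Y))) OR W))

By distribution ((E OR v) AND (E OR NOT v) = E) then absorption (E OR (E AND v) = E):
= (W XOR Y)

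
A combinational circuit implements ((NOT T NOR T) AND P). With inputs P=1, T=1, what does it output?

Substituting: ((NOT 1 NOR 1) AND 1)
= 0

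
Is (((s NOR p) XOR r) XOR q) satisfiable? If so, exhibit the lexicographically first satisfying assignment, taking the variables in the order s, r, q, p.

s=0, r=0, q=0, p=0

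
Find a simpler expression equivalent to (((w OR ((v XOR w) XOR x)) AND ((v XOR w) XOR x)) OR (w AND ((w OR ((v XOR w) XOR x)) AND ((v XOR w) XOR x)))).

By absorption (E OR (E AND v) = E) then absorption (E AND (E OR v) = E):
= ((v XOR w) XOR x)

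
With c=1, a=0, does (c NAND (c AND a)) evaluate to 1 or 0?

Substituting: (1 NAND (1 AND 0))
= 1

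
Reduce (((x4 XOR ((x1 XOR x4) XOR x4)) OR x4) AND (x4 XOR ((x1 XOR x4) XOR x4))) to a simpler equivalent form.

By absorption (E AND (E OR v) = E) then XOR self-cancellation ((E XOR v) XOR v = E):
= (x1 XOR x4)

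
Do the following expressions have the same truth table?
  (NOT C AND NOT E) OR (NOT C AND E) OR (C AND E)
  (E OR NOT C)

Yes, they are equivalent — the two output columns agree on all 4 assignments:
C | E | Expression 1 | Expression 2
-----------------------------------
0 | 0 | 1 | 1
0 | 1 | 1 | 1
1 | 0 | 0 | 0
1 | 1 | 1 | 1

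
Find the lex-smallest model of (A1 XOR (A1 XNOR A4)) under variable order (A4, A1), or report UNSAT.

A4=0, A1=0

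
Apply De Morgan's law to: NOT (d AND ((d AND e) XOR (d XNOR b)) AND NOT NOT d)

NOT d OR NOT ((d AND e) XOR (d XNOR b)) OR NOT d
De Morgan's: NOT(AND of terms) = OR of negations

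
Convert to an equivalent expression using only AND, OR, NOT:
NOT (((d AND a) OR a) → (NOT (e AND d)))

((d AND a) OR a) AND (e AND d)
(Negated implication: NOT(A → B) = A AND NOT B)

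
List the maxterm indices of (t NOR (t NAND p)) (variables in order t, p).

ΠM(0, 1, 2, 3) = (t OR p) AND (t OR NOT p) AND (NOT t OR p) AND (NOT t OR NOT p)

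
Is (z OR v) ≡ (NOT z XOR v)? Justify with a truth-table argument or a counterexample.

No. Counterexample: with z=0, v=0, Expression 1 = 0 but Expression 2 = 1.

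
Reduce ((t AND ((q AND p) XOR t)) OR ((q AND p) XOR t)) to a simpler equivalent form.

By absorption (E OR (E AND v) = E):
= ((q AND p) XOR t)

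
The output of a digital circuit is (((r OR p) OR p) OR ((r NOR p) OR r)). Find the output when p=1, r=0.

Substituting: (((0 OR 1) OR 1) OR ((0 NOR 1) OR 0))
= 1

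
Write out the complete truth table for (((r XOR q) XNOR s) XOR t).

t | s | r | q | Output
----------------------
0 | 0 | 0 | 0 | 1
0 | 0 | 0 | 1 | 0
0 | 0 | 1 | 0 | 0
0 | 0 | 1 | 1 | 1
0 | 1 | 0 | 0 | 0
0 | 1 | 0 | 1 | 1
0 | 1 | 1 | 0 | 1
0 | 1 | 1 | 1 | 0
1 | 0 | 0 | 0 | 0
1 | 0 | 0 | 1 | 1
1 | 0 | 1 | 0 | 1
1 | 0 | 1 | 1 | 0
1 | 1 | 0 | 0 | 1
1 | 1 | 0 | 1 | 0
1 | 1 | 1 | 0 | 0
1 | 1 | 1 | 1 | 1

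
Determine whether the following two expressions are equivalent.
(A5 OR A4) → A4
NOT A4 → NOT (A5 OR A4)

Yes, Contrapositive is always equivalent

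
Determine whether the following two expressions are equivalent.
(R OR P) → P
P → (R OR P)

No, Converse is not equivalent to original (counterexample: P=0, R=1)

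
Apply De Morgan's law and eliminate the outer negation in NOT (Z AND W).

NOT Z OR NOT W
De Morgan's: NOT(AND of terms) = OR of negations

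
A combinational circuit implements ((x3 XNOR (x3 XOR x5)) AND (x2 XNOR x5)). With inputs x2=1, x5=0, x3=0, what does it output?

Substituting: ((0 XNOR (0 XOR 0)) AND (1 XNOR 0))
= 0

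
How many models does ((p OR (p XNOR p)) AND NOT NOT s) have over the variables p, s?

Satisfying assignments: (0,1), (1,1)
Count: 2 out of 4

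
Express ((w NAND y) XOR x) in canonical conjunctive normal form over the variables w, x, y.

(w OR NOT x OR y) AND (w OR NOT x OR NOT y) AND (NOT w OR x OR NOT y) AND (NOT w OR NOT x OR y)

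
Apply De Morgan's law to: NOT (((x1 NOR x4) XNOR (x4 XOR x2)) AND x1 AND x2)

NOT ((x1 NOR x4) XNOR (x4 XOR x2)) OR NOT x1 OR NOT x2
De Morgan's: NOT(AND of terms) = OR of negations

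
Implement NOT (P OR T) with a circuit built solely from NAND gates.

(((P NAND P) NAND (T NAND T)) NAND ((P NAND P) NAND (T NAND T)))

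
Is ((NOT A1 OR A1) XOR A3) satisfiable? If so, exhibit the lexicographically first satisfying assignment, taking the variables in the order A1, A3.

A1=0, A3=0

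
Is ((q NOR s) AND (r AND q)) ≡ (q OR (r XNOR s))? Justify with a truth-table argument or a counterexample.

No. Counterexample: with s=0, q=0, r=0, Expression 1 = 0 but Expression 2 = 1.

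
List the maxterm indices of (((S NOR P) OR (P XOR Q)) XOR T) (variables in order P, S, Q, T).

ΠM(1, 3, 4, 7, 9, 10, 13, 14) = (P OR S OR Q OR NOT T) AND (P OR S OR NOT Q OR NOT T) AND (P OR NOT S OR Q OR T) AND (P OR NOT S OR NOT Q OR NOT T) AND (NOT P OR S OR Q OR NOT T) AND (NOT P OR S OR NOT Q OR T) AND (NOT P OR NOT S OR Q OR NOT T) AND (NOT P OR NOT S OR NOT Q OR T)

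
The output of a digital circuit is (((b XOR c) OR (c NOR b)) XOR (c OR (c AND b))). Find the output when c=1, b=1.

Substituting: (((1 XOR 1) OR (1 NOR 1)) XOR (1 OR (1 AND 1)))
= 1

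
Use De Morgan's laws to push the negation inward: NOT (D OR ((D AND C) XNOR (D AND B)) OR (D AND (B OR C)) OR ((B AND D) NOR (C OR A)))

NOT D AND NOT ((D AND C) XNOR (D AND B)) AND NOT (D AND (B OR C)) AND NOT ((B AND D) NOR (C OR A))
De Morgan's: NOT(OR of terms) = AND of negations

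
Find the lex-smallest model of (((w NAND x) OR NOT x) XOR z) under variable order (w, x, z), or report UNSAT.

w=0, x=0, z=0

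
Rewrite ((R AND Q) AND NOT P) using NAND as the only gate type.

((((R NAND Q) NAND (R NAND Q)) NAND (P NAND P)) NAND (((R NAND Q) NAND (R NAND Q)) NAND (P NAND P)))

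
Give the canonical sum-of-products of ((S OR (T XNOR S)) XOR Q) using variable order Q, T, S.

Σm(0, 1, 3, 6) = (NOT Q AND NOT T AND NOT S) OR (NOT Q AND NOT T AND S) OR (NOT Q AND T AND S) OR (Q AND T AND NOT S)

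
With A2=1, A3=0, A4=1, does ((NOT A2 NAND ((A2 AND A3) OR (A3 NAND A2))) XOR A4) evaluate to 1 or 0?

Substituting: ((NOT 1 NAND ((1 AND 0) OR (0 NAND 1))) XOR 1)
= 0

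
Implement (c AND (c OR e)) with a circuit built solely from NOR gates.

((c NOR c) NOR (((c NOR e) NOR (c NOR e)) NOR ((c NOR e) NOR (c NOR e))))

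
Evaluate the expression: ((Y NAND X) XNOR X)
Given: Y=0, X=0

Substituting: ((0 NAND 0) XNOR 0)
= 0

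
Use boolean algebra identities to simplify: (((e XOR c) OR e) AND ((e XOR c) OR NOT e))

By distribution ((E OR v) AND (E OR NOT v) = E):
= (e XOR c)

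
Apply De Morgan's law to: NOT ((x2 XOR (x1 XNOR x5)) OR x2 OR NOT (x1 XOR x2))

NOT (x2 XOR (x1 XNOR x5)) AND NOT x2 AND (x1 XOR x2)
De Morgan's: NOT(OR of terms) = AND of negations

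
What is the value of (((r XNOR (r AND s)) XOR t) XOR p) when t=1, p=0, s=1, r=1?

Substituting: (((1 XNOR (1 AND 1)) XOR 1) XOR 0)
= 0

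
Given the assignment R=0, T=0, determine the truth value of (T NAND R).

Substituting: (0 NAND 0)
= 1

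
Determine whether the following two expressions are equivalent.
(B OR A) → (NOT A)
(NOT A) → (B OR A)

No, Converse is not equivalent to original (counterexample: B=0, A=0)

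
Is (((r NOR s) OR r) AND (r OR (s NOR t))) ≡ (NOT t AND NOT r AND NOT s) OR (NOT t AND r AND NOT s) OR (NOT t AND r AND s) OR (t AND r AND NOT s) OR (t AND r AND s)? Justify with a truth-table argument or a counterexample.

Yes, they are equivalent — the two output columns agree on all 8 assignments:
t | r | s | Expression 1 | Expression 2
---------------------------------------
0 | 0 | 0 | 1 | 1
0 | 0 | 1 | 0 | 0
0 | 1 | 0 | 1 | 1
0 | 1 | 1 | 1 | 1
1 | 0 | 0 | 0 | 0
1 | 0 | 1 | 0 | 0
1 | 1 | 0 | 1 | 1
1 | 1 | 1 | 1 | 1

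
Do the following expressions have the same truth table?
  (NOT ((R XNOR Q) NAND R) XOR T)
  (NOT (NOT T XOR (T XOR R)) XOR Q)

No. Counterexample: with R=0, T=0, Q=1, Expression 1 = 0 but Expression 2 = 1.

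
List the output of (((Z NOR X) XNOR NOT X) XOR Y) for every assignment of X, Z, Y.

X | Z | Y | Output
------------------
0 | 0 | 0 | 1
0 | 0 | 1 | 0
0 | 1 | 0 | 0
0 | 1 | 1 | 1
1 | 0 | 0 | 1
1 | 0 | 1 | 0
1 | 1 | 0 | 1
1 | 1 | 1 | 0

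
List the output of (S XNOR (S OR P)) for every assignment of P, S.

P | S | Output
--------------
0 | 0 | 1
0 | 1 | 1
1 | 0 | 0
1 | 1 | 1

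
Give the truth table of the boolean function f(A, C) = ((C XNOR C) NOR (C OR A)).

A | C | Output
--------------
0 | 0 | 0
0 | 1 | 0
1 | 0 | 0
1 | 1 | 0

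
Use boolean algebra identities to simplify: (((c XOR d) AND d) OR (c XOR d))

By absorption (E OR (E AND v) = E):
= (c XOR d)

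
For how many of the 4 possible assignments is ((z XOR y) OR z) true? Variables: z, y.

Satisfying assignments: (0,1), (1,0), (1,1)
Count: 3 out of 4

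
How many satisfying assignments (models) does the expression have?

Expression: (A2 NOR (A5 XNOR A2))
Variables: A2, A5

Satisfying assignments: (0,1)
Count: 1 out of 4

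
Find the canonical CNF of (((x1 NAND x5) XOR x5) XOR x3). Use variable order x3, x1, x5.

(x3 OR x1 OR NOT x5) AND (NOT x3 OR x1 OR x5) AND (NOT x3 OR NOT x1 OR x5) AND (NOT x3 OR NOT x1 OR NOT x5)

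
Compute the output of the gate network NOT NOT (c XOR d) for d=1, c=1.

Substituting: NOT NOT (1 XOR 1)
= 0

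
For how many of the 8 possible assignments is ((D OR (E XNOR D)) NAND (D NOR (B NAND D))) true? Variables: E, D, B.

Satisfying assignments: (0,0,0), (0,0,1), (0,1,0), (0,1,1), (1,0,0), (1,0,1), (1,1,0), (1,1,1)
Count: 8 out of 8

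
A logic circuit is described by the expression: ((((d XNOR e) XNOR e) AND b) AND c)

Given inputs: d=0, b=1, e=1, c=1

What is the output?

Substituting: ((((0 XNOR 1) XNOR 1) AND 1) AND 1)
= 0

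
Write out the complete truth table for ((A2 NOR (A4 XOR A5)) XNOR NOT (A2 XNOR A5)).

A2 | A5 | A4 | Output
---------------------
0 | 0 | 0 | 0
0 | 0 | 1 | 1
0 | 1 | 0 | 0
0 | 1 | 1 | 1
1 | 0 | 0 | 0
1 | 0 | 1 | 0
1 | 1 | 0 | 1
1 | 1 | 1 | 1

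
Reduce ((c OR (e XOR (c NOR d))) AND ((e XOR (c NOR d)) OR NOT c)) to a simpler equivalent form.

By distribution ((E OR v) AND (E OR NOT v) = E):
= (e XOR (c NOR d))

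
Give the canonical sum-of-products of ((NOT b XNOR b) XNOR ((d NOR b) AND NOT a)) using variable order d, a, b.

Σm(1, 2, 3, 4, 5, 6, 7) = (NOT d AND NOT a AND b) OR (NOT d AND a AND NOT b) OR (NOT d AND a AND b) OR (d AND NOT a AND NOT b) OR (d AND NOT a AND b) OR (d AND a AND NOT b) OR (d AND a AND b)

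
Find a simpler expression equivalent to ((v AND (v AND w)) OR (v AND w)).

By absorption (E OR (E AND v) = E):
= (v AND w)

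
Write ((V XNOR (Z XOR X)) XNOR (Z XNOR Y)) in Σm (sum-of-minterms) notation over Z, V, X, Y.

Σm(0, 3, 5, 6, 8, 11, 13, 14) = (NOT Z AND NOT V AND NOT X AND NOT Y) OR (NOT Z AND NOT V AND X AND Y) OR (NOT Z AND V AND NOT X AND Y) OR (NOT Z AND V AND X AND NOT Y) OR (Z AND NOT V AND NOT X AND NOT Y) OR (Z AND NOT V AND X AND Y) OR (Z AND V AND NOT X AND Y) OR (Z AND V AND X AND NOT Y)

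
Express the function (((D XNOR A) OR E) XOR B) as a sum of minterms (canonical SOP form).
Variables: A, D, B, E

Σm(0, 1, 5, 6, 9, 10, 12, 13) = (NOT A AND NOT D AND NOT B AND NOT E) OR (NOT A AND NOT D AND NOT B AND E) OR (NOT A AND D AND NOT B AND E) OR (NOT A AND D AND B AND NOT E) OR (A AND NOT D AND NOT B AND E) OR (A AND NOT D AND B AND NOT E) OR (A AND D AND NOT B AND NOT E) OR (A AND D AND NOT B AND E)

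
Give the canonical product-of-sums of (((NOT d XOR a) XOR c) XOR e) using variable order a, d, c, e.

ΠM(1, 2, 4, 7, 8, 11, 13, 14) = (a OR d OR c OR NOT e) AND (a OR d OR NOT c OR e) AND (a OR NOT d OR c OR e) AND (a OR NOT d OR NOT c OR NOT e) AND (NOT a OR d OR c OR e) AND (NOT a OR d OR NOT c OR NOT e) AND (NOT a OR NOT d OR c OR NOT e) AND (NOT a OR NOT d OR NOT c OR e)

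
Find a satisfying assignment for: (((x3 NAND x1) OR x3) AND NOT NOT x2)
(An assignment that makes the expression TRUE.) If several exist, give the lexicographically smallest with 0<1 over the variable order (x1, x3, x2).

x1=0, x3=0, x2=1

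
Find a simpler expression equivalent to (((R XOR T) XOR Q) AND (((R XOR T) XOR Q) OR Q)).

By absorption (E AND (E OR v) = E):
= ((R XOR T) XOR Q)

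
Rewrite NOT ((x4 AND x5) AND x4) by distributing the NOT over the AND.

NOT (x4 AND x5) OR NOT x4
De Morgan's: NOT(AND of terms) = OR of negations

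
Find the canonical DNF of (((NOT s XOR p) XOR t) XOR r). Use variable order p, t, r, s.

(NOT p AND NOT t AND NOT r AND NOT s) OR (NOT p AND NOT t AND r AND s) OR (NOT p AND t AND NOT r AND s) OR (NOT p AND t AND r AND NOT s) OR (p AND NOT t AND NOT r AND s) OR (p AND NOT t AND r AND NOT s) OR (p AND t AND NOT r AND NOT s) OR (p AND t AND r AND s)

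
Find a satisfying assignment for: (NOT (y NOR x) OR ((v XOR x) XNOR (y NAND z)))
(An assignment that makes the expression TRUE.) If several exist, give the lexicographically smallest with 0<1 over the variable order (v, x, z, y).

v=0, x=0, z=0, y=1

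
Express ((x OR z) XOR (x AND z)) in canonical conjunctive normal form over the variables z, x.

(z OR x) AND (NOT z OR NOT x)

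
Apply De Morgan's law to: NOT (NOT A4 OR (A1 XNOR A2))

A4 AND NOT (A1 XNOR A2)
De Morgan's: NOT(OR of terms) = AND of negations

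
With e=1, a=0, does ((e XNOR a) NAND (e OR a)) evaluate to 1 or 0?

Substituting: ((1 XNOR 0) NAND (1 OR 0))
= 1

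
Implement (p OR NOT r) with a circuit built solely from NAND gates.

((p NAND p) NAND ((r NAND r) NAND (r NAND r)))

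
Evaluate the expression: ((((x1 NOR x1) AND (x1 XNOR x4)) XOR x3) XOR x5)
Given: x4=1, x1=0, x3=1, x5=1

Substituting: ((((0 NOR 0) AND (0 XNOR 1)) XOR 1) XOR 1)
= 0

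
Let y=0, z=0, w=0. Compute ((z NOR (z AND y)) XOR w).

Substituting: ((0 NOR (0 AND 0)) XOR 0)
= 1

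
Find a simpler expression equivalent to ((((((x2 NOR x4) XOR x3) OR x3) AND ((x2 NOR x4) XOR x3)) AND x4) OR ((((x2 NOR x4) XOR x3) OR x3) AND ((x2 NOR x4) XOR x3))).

By absorption (E OR (E AND v) = E) then absorption (E AND (E OR v) = E):
= ((x2 NOR x4) XOR x3)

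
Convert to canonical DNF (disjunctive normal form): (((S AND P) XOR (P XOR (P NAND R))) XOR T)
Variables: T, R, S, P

(NOT T AND NOT R AND NOT S AND NOT P) OR (NOT T AND NOT R AND S AND NOT P) OR (NOT T AND NOT R AND S AND P) OR (NOT T AND R AND NOT S AND NOT P) OR (NOT T AND R AND NOT S AND P) OR (NOT T AND R AND S AND NOT P) OR (T AND NOT R AND NOT S AND P) OR (T AND R AND S AND P)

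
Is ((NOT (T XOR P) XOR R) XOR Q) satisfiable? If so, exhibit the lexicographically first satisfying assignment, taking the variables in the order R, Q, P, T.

R=0, Q=0, P=0, T=0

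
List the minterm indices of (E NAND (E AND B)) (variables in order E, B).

Σm(0, 1, 2) = (NOT E AND NOT B) OR (NOT E AND B) OR (E AND NOT B)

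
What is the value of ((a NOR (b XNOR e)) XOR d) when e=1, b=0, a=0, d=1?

Substituting: ((0 NOR (0 XNOR 1)) XOR 1)
= 0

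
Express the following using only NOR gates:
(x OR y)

((x NOR y) NOR (x NOR y))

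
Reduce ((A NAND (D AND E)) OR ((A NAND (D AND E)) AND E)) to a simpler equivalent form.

By absorption (E OR (E AND v) = E):
= (A NAND (D AND E))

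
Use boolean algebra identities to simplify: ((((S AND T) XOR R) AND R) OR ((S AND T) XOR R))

By absorption (E OR (E AND v) = E):
= ((S AND T) XOR R)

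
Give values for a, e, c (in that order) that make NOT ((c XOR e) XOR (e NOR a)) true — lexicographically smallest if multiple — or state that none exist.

a=0, e=0, c=1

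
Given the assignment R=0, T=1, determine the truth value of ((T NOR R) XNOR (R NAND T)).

Substituting: ((1 NOR 0) XNOR (0 NAND 1))
= 0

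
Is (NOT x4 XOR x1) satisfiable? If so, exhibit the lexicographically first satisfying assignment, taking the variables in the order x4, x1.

x4=0, x1=0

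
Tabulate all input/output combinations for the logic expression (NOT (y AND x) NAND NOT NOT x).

x | y | Output
--------------
0 | 0 | 1
0 | 1 | 1
1 | 0 | 0
1 | 1 | 1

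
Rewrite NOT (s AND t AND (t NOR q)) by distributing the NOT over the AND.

NOT s OR NOT t OR NOT (t NOR q)
De Morgan's: NOT(AND of terms) = OR of negations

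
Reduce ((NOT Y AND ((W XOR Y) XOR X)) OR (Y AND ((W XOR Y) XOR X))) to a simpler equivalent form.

By distribution ((E AND v) OR (E AND NOT v) = E):
= ((W XOR Y) XOR X)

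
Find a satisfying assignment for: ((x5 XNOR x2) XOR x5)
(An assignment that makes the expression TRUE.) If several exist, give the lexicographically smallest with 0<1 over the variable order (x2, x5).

x2=0, x5=0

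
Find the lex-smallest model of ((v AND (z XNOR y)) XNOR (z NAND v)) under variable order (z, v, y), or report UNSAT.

z=0, v=1, y=0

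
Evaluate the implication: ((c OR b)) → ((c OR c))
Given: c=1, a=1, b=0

Antecedent ((c OR b)) = 1; consequent ((c OR c)) = 1.
1 → 1 = 1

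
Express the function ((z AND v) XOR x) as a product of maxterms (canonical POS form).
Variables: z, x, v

ΠM(0, 1, 4, 7) = (z OR x OR v) AND (z OR x OR NOT v) AND (NOT z OR x OR v) AND (NOT z OR NOT x OR NOT v)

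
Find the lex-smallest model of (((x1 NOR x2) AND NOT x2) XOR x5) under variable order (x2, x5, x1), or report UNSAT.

x2=0, x5=0, x1=0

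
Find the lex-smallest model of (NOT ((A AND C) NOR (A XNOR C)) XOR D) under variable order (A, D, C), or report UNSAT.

A=0, D=0, C=0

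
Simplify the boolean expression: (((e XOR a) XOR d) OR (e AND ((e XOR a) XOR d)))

By absorption (E OR (E AND v) = E):
= ((e XOR a) XOR d)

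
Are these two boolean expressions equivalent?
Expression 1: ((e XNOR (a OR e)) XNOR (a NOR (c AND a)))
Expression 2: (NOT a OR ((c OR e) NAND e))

Yes, they are equivalent — the two output columns agree on all 8 assignments:
e | a | c | Expression 1 | Expression 2
---------------------------------------
0 | 0 | 0 | 1 | 1
0 | 0 | 1 | 1 | 1
0 | 1 | 0 | 1 | 1
0 | 1 | 1 | 1 | 1
1 | 0 | 0 | 1 | 1
1 | 0 | 1 | 1 | 1
1 | 1 | 0 | 0 | 0
1 | 1 | 1 | 0 | 0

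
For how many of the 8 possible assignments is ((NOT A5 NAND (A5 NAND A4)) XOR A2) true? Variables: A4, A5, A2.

Satisfying assignments: (0,0,1), (0,1,0), (1,0,1), (1,1,0)
Count: 4 out of 8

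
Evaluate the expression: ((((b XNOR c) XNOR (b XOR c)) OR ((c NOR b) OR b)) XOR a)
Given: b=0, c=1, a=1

Substituting: ((((0 XNOR 1) XNOR (0 XOR 1)) OR ((1 NOR 0) OR 0)) XOR 1)
= 1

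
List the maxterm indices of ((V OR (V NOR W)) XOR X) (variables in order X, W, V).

ΠM(2, 4, 5, 7) = (X OR NOT W OR V) AND (NOT X OR W OR V) AND (NOT X OR W OR NOT V) AND (NOT X OR NOT W OR NOT V)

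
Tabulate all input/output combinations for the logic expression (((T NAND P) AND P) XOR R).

R | P | T | Output
------------------
0 | 0 | 0 | 0
0 | 0 | 1 | 0
0 | 1 | 0 | 1
0 | 1 | 1 | 0
1 | 0 | 0 | 1
1 | 0 | 1 | 1
1 | 1 | 0 | 0
1 | 1 | 1 | 1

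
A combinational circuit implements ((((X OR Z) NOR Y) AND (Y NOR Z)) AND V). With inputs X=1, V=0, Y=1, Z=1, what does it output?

Substituting: ((((1 OR 1) NOR 1) AND (1 NOR 1)) AND 0)
= 0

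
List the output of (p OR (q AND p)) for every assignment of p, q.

p | q | Output
--------------
0 | 0 | 0
0 | 1 | 0
1 | 0 | 1
1 | 1 | 1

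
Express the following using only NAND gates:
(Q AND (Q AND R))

((Q NAND ((Q NAND R) NAND (Q NAND R))) NAND (Q NAND ((Q NAND R) NAND (Q NAND R))))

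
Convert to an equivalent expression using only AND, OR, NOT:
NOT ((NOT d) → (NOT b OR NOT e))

(NOT d) AND NOT (NOT b OR NOT e)
(Negated implication: NOT(A → B) = A AND NOT B)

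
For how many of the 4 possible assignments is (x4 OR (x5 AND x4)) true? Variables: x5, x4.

Satisfying assignments: (0,1), (1,1)
Count: 2 out of 4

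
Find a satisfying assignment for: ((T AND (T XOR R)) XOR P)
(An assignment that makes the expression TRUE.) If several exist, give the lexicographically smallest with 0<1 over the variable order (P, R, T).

P=0, R=0, T=1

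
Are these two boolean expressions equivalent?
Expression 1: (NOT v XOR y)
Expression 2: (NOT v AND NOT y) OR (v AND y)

Yes, they are equivalent — the two output columns agree on all 4 assignments:
v | y | Expression 1 | Expression 2
-----------------------------------
0 | 0 | 1 | 1
0 | 1 | 0 | 0
1 | 0 | 0 | 0
1 | 1 | 1 | 1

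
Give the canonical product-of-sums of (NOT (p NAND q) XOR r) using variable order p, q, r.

ΠM(0, 2, 4, 7) = (p OR q OR r) AND (p OR NOT q OR r) AND (NOT p OR q OR r) AND (NOT p OR NOT q OR NOT r)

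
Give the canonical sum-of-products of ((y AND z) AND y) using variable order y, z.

Σm(3) = (y AND z)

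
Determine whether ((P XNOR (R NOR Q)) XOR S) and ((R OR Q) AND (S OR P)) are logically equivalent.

No. Counterexample: with R=0, P=0, Q=0, S=1, Expression 1 = 1 but Expression 2 = 0.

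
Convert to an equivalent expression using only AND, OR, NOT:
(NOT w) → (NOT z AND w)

w OR (NOT z AND w)
(Implication elimination: A → B = NOT A OR B)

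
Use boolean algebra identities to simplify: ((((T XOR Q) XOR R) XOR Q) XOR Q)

By XOR self-cancellation ((E XOR v) XOR v = E):
= ((T XOR Q) XOR R)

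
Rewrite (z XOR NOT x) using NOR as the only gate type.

((((z NOR (x NOR x)) NOR (z NOR (x NOR x))) NOR ((z NOR (x NOR x)) NOR (z NOR (x NOR x)))) NOR ((((z NOR z) NOR ((x NOR x) NOR (x NOR x))) NOR ((z NOR z) NOR ((x NOR x) NOR (x NOR x)))) NOR (((z NOR z) NOR ((x NOR x) NOR (x NOR x))) NOR ((z NOR z) NOR ((x NOR x) NOR (x NOR x))))))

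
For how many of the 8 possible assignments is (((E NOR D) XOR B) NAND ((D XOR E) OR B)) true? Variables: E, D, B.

Satisfying assignments: (0,0,0), (0,0,1), (0,1,0), (1,0,0), (1,1,0)
Count: 5 out of 8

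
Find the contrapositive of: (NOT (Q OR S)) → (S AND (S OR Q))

Contrapositive: NOT (S AND (S OR Q)) → (Q OR S)
Note: A statement and its contrapositive are logically equivalent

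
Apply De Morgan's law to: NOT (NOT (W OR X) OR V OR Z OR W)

(W OR X) AND NOT V AND NOT Z AND NOT W
De Morgan's: NOT(OR of terms) = AND of negations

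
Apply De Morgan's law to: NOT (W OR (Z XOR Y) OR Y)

NOT W AND NOT (Z XOR Y) AND NOT Y
De Morgan's: NOT(OR of terms) = AND of negations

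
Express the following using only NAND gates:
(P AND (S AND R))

((P NAND ((S NAND R) NAND (S NAND R))) NAND (P NAND ((S NAND R) NAND (S NAND R))))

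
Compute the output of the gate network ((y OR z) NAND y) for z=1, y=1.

Substituting: ((1 OR 1) NAND 1)
= 0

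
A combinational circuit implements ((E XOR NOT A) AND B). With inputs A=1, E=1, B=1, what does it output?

Substituting: ((1 XOR NOT 1) AND 1)
= 1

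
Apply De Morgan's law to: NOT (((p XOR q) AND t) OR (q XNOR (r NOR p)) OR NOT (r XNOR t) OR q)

NOT ((p XOR q) AND t) AND NOT (q XNOR (r NOR p)) AND (r XNOR t) AND NOT q
De Morgan's: NOT(OR of terms) = AND of negations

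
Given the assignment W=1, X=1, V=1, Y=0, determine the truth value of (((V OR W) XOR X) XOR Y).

Substituting: (((1 OR 1) XOR 1) XOR 0)
= 0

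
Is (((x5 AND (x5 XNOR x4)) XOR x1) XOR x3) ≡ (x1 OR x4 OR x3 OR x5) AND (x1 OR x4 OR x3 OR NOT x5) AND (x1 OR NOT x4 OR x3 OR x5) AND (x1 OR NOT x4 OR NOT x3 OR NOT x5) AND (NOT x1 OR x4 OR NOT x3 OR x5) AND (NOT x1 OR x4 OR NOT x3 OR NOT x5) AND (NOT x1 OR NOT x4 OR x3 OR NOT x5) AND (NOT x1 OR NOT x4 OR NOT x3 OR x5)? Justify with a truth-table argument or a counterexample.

Yes, they are equivalent — the two output columns agree on all 16 assignments:
x1 | x4 | x3 | x5 | Expression 1 | Expression 2
-----------------------------------------------
0 | 0 | 0 | 0 | 0 | 0
0 | 0 | 0 | 1 | 0 | 0
0 | 0 | 1 | 0 | 1 | 1
0 | 0 | 1 | 1 | 1 | 1
0 | 1 | 0 | 0 | 0 | 0
0 | 1 | 0 | 1 | 1 | 1
0 | 1 | 1 | 0 | 1 | 1
0 | 1 | 1 | 1 | 0 | 0
1 | 0 | 0 | 0 | 1 | 1
1 | 0 | 0 | 1 | 1 | 1
1 | 0 | 1 | 0 | 0 | 0
1 | 0 | 1 | 1 | 0 | 0
1 | 1 | 0 | 0 | 1 | 1
1 | 1 | 0 | 1 | 0 | 0
1 | 1 | 1 | 0 | 0 | 0
1 | 1 | 1 | 1 | 1 | 1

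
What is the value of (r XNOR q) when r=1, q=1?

Substituting: (1 XNOR 1)
= 1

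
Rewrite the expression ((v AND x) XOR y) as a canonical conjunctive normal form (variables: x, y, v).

(x OR y OR v) AND (x OR y OR NOT v) AND (NOT x OR y OR v) AND (NOT x OR NOT y OR NOT v)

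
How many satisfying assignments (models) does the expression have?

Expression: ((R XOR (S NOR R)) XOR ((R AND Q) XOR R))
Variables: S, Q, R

Satisfying assignments: (0,0,0), (0,1,0), (0,1,1), (1,1,1)
Count: 4 out of 8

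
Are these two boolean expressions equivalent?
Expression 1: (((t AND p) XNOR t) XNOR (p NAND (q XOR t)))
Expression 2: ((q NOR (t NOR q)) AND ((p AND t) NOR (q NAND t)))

No. Counterexample: with q=0, t=0, p=0, Expression 1 = 1 but Expression 2 = 0.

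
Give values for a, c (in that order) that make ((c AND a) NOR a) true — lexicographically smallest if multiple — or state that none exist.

a=0, c=0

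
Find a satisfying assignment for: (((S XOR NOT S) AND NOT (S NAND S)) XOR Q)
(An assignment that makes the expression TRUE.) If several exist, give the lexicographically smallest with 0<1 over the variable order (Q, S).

Q=0, S=1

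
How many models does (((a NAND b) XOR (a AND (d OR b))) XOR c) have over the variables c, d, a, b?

Satisfying assignments: (0,0,0,0), (0,0,0,1), (0,0,1,0), (0,0,1,1), (0,1,0,0), (0,1,0,1), (0,1,1,1), (1,1,1,0)
Count: 8 out of 16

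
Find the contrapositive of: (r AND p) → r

Contrapositive: NOT r → NOT (r AND p)
Note: A statement and its contrapositive are logically equivalent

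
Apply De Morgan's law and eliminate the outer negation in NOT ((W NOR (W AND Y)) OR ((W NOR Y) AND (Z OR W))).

NOT (W NOR (W AND Y)) AND NOT ((W NOR Y) AND (Z OR W))
De Morgan's: NOT(OR of terms) = AND of negations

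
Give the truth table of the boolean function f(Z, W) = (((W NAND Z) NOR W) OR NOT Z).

Z | W | Output
--------------
0 | 0 | 1
0 | 1 | 1
1 | 0 | 0
1 | 1 | 0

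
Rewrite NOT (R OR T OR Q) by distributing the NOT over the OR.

NOT R AND NOT T AND NOT Q
De Morgan's: NOT(OR of terms) = AND of negations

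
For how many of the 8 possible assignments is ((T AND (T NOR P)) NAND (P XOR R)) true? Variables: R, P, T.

Satisfying assignments: (0,0,0), (0,0,1), (0,1,0), (0,1,1), (1,0,0), (1,0,1), (1,1,0), (1,1,1)
Count: 8 out of 8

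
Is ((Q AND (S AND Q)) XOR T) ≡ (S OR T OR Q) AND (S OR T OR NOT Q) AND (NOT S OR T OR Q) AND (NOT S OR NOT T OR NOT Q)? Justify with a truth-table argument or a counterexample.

Yes, they are equivalent — the two output columns agree on all 8 assignments:
S | T | Q | Expression 1 | Expression 2
---------------------------------------
0 | 0 | 0 | 0 | 0
0 | 0 | 1 | 0 | 0
0 | 1 | 0 | 1 | 1
0 | 1 | 1 | 1 | 1
1 | 0 | 0 | 0 | 0
1 | 0 | 1 | 1 | 1
1 | 1 | 0 | 1 | 1
1 | 1 | 1 | 0 | 0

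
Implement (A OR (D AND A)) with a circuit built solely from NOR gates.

((A NOR ((D NOR D) NOR (A NOR A))) NOR (A NOR ((D NOR D) NOR (A NOR A))))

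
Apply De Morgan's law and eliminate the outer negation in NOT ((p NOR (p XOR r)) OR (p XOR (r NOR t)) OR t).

NOT (p NOR (p XOR r)) AND NOT (p XOR (r NOR t)) AND NOT t
De Morgan's: NOT(OR of terms) = AND of negations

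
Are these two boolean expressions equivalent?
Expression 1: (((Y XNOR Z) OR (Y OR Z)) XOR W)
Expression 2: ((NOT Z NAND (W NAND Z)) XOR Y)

No. Counterexample: with Y=0, Z=0, W=0, Expression 1 = 1 but Expression 2 = 0.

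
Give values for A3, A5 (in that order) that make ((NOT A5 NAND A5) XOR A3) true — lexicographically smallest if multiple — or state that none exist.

A3=0, A5=0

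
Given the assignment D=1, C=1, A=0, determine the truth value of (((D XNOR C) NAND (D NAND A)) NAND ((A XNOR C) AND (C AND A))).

Substituting: (((1 XNOR 1) NAND (1 NAND 0)) NAND ((0 XNOR 1) AND (1 AND 0)))
= 1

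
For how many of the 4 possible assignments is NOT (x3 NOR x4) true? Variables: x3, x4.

Satisfying assignments: (0,1), (1,0), (1,1)
Count: 3 out of 4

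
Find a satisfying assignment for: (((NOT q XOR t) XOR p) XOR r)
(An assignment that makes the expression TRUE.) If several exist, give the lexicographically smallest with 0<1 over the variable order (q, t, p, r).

q=0, t=0, p=0, r=0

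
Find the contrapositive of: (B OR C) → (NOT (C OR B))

Contrapositive: (C OR B) → NOT (B OR C)
Note: A statement and its contrapositive are logically equivalent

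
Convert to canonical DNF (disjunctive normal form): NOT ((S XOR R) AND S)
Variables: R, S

(NOT R AND NOT S) OR (R AND NOT S) OR (R AND S)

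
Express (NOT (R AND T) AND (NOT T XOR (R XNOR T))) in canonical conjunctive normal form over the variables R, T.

(R OR T) AND (R OR NOT T) AND (NOT R OR NOT T)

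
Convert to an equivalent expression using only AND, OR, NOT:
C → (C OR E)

NOT C OR (C OR E)
(Implication elimination: A → B = NOT A OR B)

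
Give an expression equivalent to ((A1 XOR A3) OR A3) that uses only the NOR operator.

((((((A1 NOR A3) NOR (A1 NOR A3)) NOR ((A1 NOR A3) NOR (A1 NOR A3))) NOR ((((A1 NOR A1) NOR (A3 NOR A3)) NOR ((A1 NOR A1) NOR (A3 NOR A3))) NOR (((A1 NOR A1) NOR (A3 NOR A3)) NOR ((A1 NOR A1) NOR (A3 NOR A3))))) NOR A3) NOR (((((A1 NOR A3) NOR (A1 NOR A3)) NOR ((A1 NOR A3) NOR (A1 NOR A3))) NOR ((((A1 NOR A1) NOR (A3 NOR A3)) NOR ((A1 NOR A1) NOR (A3 NOR A3))) NOR (((A1 NOR A1) NOR (A3 NOR A3)) NOR ((A1 NOR A1) NOR (A3 NOR A3))))) NOR A3))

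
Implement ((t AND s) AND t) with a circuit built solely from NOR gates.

((((t NOR t) NOR (s NOR s)) NOR ((t NOR t) NOR (s NOR s))) NOR (t NOR t))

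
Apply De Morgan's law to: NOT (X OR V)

NOT X AND NOT V
De Morgan's: NOT(OR of terms) = AND of negations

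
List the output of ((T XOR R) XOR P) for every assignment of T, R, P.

T | R | P | Output
------------------
0 | 0 | 0 | 0
0 | 0 | 1 | 1
0 | 1 | 0 | 1
0 | 1 | 1 | 0
1 | 0 | 0 | 1
1 | 0 | 1 | 0
1 | 1 | 0 | 0
1 | 1 | 1 | 1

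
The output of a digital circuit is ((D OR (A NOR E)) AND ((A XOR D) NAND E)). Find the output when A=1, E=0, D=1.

Substituting: ((1 OR (1 NOR 0)) AND ((1 XOR 1) NAND 0))
= 1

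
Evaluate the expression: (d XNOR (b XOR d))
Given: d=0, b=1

Substituting: (0 XNOR (1 XOR 0))
= 0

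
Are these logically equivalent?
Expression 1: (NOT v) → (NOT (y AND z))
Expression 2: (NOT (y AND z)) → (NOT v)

No, Converse is not equivalent to original (counterexample: y=0, v=1, z=0)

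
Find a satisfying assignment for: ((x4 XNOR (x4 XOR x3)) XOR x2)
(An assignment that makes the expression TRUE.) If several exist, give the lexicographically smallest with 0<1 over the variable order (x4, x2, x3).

x4=0, x2=0, x3=0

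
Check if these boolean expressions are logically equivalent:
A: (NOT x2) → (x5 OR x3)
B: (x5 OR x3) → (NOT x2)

No, Converse is not equivalent to original (counterexample: x5=0, x3=0, x2=0)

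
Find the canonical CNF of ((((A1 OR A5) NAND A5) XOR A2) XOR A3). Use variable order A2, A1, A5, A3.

(A2 OR A1 OR A5 OR NOT A3) AND (A2 OR A1 OR NOT A5 OR A3) AND (A2 OR NOT A1 OR A5 OR NOT A3) AND (A2 OR NOT A1 OR NOT A5 OR A3) AND (NOT A2 OR A1 OR A5 OR A3) AND (NOT A2 OR A1 OR NOT A5 OR NOT A3) AND (NOT A2 OR NOT A1 OR A5 OR A3) AND (NOT A2 OR NOT A1 OR NOT A5 OR NOT A3)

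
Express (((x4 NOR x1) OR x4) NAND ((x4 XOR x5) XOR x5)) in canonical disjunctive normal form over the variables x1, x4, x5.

(NOT x1 AND NOT x4 AND NOT x5) OR (NOT x1 AND NOT x4 AND x5) OR (x1 AND NOT x4 AND NOT x5) OR (x1 AND NOT x4 AND x5)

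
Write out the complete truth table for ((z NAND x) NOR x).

z | x | Output
--------------
0 | 0 | 0
0 | 1 | 0
1 | 0 | 0
1 | 1 | 0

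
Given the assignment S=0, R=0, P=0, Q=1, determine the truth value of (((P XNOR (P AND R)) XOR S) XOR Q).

Substituting: (((0 XNOR (0 AND 0)) XOR 0) XOR 1)
= 0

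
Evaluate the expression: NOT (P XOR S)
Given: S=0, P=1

Substituting: NOT (1 XOR 0)
= 0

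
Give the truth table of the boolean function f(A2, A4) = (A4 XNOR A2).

A2 | A4 | Output
----------------
0 | 0 | 1
0 | 1 | 0
1 | 0 | 0
1 | 1 | 1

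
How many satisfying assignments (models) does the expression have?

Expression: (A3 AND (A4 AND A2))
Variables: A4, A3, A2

Satisfying assignments: (1,1,1)
Count: 1 out of 8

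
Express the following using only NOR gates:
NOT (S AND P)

(((S NOR S) NOR (P NOR P)) NOR ((S NOR S) NOR (P NOR P)))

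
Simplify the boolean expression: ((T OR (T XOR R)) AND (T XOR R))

By absorption (E AND (E OR v) = E):
= (T XOR R)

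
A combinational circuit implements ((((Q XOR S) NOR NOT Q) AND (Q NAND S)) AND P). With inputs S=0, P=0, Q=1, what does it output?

Substituting: ((((1 XOR 0) NOR NOT 1) AND (1 NAND 0)) AND 0)
= 0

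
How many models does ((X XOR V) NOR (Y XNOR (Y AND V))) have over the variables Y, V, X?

Satisfying assignments: (1,0,0)
Count: 1 out of 8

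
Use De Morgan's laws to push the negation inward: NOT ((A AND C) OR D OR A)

NOT (A AND C) AND NOT D AND NOT A
De Morgan's: NOT(OR of terms) = AND of negations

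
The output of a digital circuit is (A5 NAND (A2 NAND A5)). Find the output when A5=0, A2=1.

Substituting: (0 NAND (1 NAND 0))
= 1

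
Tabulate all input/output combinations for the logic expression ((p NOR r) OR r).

r | p | Output
--------------
0 | 0 | 1
0 | 1 | 0
1 | 0 | 1
1 | 1 | 1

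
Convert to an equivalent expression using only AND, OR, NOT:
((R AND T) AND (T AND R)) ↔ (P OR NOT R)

(((R AND T) AND (T AND R)) AND (P OR NOT R)) OR (NOT ((R AND T) AND (T AND R)) AND NOT (P OR NOT R))
(Biconditional = both true or both false)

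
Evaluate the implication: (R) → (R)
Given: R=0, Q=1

Antecedent (R) = 0; consequent (R) = 0.
0 → 0 = 1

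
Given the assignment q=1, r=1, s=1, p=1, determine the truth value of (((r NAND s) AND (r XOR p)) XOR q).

Substituting: (((1 NAND 1) AND (1 XOR 1)) XOR 1)
= 1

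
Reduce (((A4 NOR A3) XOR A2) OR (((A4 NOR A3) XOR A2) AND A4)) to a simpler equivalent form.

By absorption (E OR (E AND v) = E):
= ((A4 NOR A3) XOR A2)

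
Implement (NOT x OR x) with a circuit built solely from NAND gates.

(((x NAND x) NAND (x NAND x)) NAND (x NAND x))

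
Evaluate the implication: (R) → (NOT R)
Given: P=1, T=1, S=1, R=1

Antecedent (R) = 1; consequent (NOT R) = 0.
1 → 0 = 0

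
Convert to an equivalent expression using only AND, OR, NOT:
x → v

NOT x OR v
(Implication elimination: A → B = NOT A OR B)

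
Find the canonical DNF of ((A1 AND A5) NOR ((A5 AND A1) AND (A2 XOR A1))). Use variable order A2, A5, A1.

(NOT A2 AND NOT A5 AND NOT A1) OR (NOT A2 AND NOT A5 AND A1) OR (NOT A2 AND A5 AND NOT A1) OR (A2 AND NOT A5 AND NOT A1) OR (A2 AND NOT A5 AND A1) OR (A2 AND A5 AND NOT A1)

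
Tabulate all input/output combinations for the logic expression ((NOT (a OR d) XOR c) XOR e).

c | d | e | a | Output
----------------------
0 | 0 | 0 | 0 | 1
0 | 0 | 0 | 1 | 0
0 | 0 | 1 | 0 | 0
0 | 0 | 1 | 1 | 1
0 | 1 | 0 | 0 | 0
0 | 1 | 0 | 1 | 0
0 | 1 | 1 | 0 | 1
0 | 1 | 1 | 1 | 1
1 | 0 | 0 | 0 | 0
1 | 0 | 0 | 1 | 1
1 | 0 | 1 | 0 | 1
1 | 0 | 1 | 1 | 0
1 | 1 | 0 | 0 | 1
1 | 1 | 0 | 1 | 1
1 | 1 | 1 | 0 | 0
1 | 1 | 1 | 1 | 0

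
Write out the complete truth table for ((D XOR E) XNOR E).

D | E | Output
--------------
0 | 0 | 1
0 | 1 | 1
1 | 0 | 0
1 | 1 | 0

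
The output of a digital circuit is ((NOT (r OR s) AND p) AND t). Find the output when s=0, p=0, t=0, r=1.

Substituting: ((NOT (1 OR 0) AND 0) AND 0)
= 0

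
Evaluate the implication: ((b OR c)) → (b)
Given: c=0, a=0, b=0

Antecedent ((b OR c)) = 0; consequent (b) = 0.
0 → 0 = 1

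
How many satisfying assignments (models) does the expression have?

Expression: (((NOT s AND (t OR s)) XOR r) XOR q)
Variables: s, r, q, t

Satisfying assignments: (0,0,0,1), (0,0,1,0), (0,1,0,0), (0,1,1,1), (1,0,1,0), (1,0,1,1), (1,1,0,0), (1,1,0,1)
Count: 8 out of 16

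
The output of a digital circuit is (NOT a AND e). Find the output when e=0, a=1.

Substituting: (NOT 1 AND 0)
= 0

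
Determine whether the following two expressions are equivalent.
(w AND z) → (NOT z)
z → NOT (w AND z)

Yes, Contrapositive is always equivalent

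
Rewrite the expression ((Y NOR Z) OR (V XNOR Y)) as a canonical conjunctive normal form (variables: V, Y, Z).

(V OR NOT Y OR Z) AND (V OR NOT Y OR NOT Z) AND (NOT V OR Y OR NOT Z)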